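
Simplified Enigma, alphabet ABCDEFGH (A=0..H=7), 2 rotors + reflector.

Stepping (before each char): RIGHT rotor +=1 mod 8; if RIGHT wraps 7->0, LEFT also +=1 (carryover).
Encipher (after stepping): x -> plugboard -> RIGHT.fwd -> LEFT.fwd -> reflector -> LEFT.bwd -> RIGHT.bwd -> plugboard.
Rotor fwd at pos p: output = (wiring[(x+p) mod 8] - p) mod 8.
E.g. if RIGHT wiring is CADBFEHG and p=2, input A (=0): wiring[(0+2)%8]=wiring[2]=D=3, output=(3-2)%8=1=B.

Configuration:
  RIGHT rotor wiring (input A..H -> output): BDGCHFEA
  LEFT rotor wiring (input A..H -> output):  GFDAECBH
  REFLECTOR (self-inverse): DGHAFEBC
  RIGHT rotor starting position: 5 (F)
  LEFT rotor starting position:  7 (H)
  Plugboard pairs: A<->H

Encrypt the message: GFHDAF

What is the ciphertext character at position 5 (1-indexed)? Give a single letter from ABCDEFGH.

Char 1 ('G'): step: R->6, L=7; G->plug->G->R->B->L->H->refl->C->L'->H->R'->H->plug->A
Char 2 ('F'): step: R->7, L=7; F->plug->F->R->A->L->A->refl->D->L'->G->R'->G->plug->G
Char 3 ('H'): step: R->0, L->0 (L advanced); H->plug->A->R->B->L->F->refl->E->L'->E->R'->G->plug->G
Char 4 ('D'): step: R->1, L=0; D->plug->D->R->G->L->B->refl->G->L'->A->R'->H->plug->A
Char 5 ('A'): step: R->2, L=0; A->plug->H->R->B->L->F->refl->E->L'->E->R'->A->plug->H

H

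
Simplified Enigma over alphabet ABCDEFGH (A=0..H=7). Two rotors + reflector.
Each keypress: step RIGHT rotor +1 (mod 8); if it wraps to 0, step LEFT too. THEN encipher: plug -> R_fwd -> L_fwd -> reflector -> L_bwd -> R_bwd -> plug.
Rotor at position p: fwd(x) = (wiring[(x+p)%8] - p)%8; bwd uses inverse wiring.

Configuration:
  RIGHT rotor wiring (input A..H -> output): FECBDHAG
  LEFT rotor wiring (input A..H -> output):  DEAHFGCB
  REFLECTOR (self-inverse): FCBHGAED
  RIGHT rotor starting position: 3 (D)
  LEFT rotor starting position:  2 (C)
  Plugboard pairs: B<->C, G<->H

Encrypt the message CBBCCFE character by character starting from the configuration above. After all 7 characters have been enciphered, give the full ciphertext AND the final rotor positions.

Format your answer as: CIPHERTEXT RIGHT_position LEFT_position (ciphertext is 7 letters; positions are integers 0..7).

Answer: FHDAHHB 2 3

Derivation:
Char 1 ('C'): step: R->4, L=2; C->plug->B->R->D->L->E->refl->G->L'->A->R'->F->plug->F
Char 2 ('B'): step: R->5, L=2; B->plug->C->R->B->L->F->refl->A->L'->E->R'->G->plug->H
Char 3 ('B'): step: R->6, L=2; B->plug->C->R->H->L->C->refl->B->L'->G->R'->D->plug->D
Char 4 ('C'): step: R->7, L=2; C->plug->B->R->G->L->B->refl->C->L'->H->R'->A->plug->A
Char 5 ('C'): step: R->0, L->3 (L advanced); C->plug->B->R->E->L->G->refl->E->L'->A->R'->G->plug->H
Char 6 ('F'): step: R->1, L=3; F->plug->F->R->H->L->F->refl->A->L'->F->R'->G->plug->H
Char 7 ('E'): step: R->2, L=3; E->plug->E->R->G->L->B->refl->C->L'->B->R'->C->plug->B
Final: ciphertext=FHDAHHB, RIGHT=2, LEFT=3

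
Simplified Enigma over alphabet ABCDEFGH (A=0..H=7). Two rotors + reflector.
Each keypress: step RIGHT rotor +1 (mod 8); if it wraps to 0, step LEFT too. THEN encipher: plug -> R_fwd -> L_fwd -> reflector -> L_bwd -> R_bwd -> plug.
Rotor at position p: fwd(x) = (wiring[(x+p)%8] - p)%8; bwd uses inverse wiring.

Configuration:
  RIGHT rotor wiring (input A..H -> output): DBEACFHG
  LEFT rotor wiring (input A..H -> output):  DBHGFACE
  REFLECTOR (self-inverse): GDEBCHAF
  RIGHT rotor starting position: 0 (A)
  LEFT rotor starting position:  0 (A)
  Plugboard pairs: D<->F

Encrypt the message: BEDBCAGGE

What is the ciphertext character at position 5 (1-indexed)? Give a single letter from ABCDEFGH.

Char 1 ('B'): step: R->1, L=0; B->plug->B->R->D->L->G->refl->A->L'->F->R'->G->plug->G
Char 2 ('E'): step: R->2, L=0; E->plug->E->R->F->L->A->refl->G->L'->D->R'->D->plug->F
Char 3 ('D'): step: R->3, L=0; D->plug->F->R->A->L->D->refl->B->L'->B->R'->H->plug->H
Char 4 ('B'): step: R->4, L=0; B->plug->B->R->B->L->B->refl->D->L'->A->R'->G->plug->G
Char 5 ('C'): step: R->5, L=0; C->plug->C->R->B->L->B->refl->D->L'->A->R'->A->plug->A

A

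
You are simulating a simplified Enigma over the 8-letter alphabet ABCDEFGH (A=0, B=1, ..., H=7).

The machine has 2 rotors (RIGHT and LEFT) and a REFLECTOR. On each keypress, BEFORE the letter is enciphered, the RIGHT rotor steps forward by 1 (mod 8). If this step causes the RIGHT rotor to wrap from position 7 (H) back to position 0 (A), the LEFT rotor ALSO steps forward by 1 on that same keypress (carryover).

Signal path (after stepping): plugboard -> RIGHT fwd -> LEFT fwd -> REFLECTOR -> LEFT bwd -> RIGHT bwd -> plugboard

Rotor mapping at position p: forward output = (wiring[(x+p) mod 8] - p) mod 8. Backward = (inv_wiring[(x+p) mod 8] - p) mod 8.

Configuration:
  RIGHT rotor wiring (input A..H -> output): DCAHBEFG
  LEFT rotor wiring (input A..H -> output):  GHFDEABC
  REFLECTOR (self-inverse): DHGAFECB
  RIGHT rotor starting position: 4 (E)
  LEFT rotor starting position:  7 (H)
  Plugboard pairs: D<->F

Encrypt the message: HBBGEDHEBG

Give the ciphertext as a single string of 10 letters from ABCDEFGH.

Answer: EEGAGFEBAC

Derivation:
Char 1 ('H'): step: R->5, L=7; H->plug->H->R->E->L->E->refl->F->L'->F->R'->E->plug->E
Char 2 ('B'): step: R->6, L=7; B->plug->B->R->A->L->D->refl->A->L'->C->R'->E->plug->E
Char 3 ('B'): step: R->7, L=7; B->plug->B->R->E->L->E->refl->F->L'->F->R'->G->plug->G
Char 4 ('G'): step: R->0, L->0 (L advanced); G->plug->G->R->F->L->A->refl->D->L'->D->R'->A->plug->A
Char 5 ('E'): step: R->1, L=0; E->plug->E->R->D->L->D->refl->A->L'->F->R'->G->plug->G
Char 6 ('D'): step: R->2, L=0; D->plug->F->R->E->L->E->refl->F->L'->C->R'->D->plug->F
Char 7 ('H'): step: R->3, L=0; H->plug->H->R->F->L->A->refl->D->L'->D->R'->E->plug->E
Char 8 ('E'): step: R->4, L=0; E->plug->E->R->H->L->C->refl->G->L'->A->R'->B->plug->B
Char 9 ('B'): step: R->5, L=0; B->plug->B->R->A->L->G->refl->C->L'->H->R'->A->plug->A
Char 10 ('G'): step: R->6, L=0; G->plug->G->R->D->L->D->refl->A->L'->F->R'->C->plug->C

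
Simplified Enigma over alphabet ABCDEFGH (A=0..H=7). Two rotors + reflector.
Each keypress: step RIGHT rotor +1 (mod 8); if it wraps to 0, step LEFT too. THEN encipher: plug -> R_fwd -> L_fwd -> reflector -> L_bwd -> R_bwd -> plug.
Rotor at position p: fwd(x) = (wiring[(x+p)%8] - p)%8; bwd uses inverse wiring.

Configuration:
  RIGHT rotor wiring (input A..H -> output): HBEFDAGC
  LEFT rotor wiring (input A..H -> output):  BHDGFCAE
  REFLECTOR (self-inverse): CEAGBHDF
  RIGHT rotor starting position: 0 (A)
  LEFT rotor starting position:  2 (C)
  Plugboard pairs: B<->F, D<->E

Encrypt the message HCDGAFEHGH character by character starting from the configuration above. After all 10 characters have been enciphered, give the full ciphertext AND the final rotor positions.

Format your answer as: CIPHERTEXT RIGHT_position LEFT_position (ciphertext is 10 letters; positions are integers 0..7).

Answer: DBGHCHADDC 2 3

Derivation:
Char 1 ('H'): step: R->1, L=2; H->plug->H->R->G->L->H->refl->F->L'->H->R'->E->plug->D
Char 2 ('C'): step: R->2, L=2; C->plug->C->R->B->L->E->refl->B->L'->A->R'->F->plug->B
Char 3 ('D'): step: R->3, L=2; D->plug->E->R->H->L->F->refl->H->L'->G->R'->G->plug->G
Char 4 ('G'): step: R->4, L=2; G->plug->G->R->A->L->B->refl->E->L'->B->R'->H->plug->H
Char 5 ('A'): step: R->5, L=2; A->plug->A->R->D->L->A->refl->C->L'->F->R'->C->plug->C
Char 6 ('F'): step: R->6, L=2; F->plug->B->R->E->L->G->refl->D->L'->C->R'->H->plug->H
Char 7 ('E'): step: R->7, L=2; E->plug->D->R->F->L->C->refl->A->L'->D->R'->A->plug->A
Char 8 ('H'): step: R->0, L->3 (L advanced); H->plug->H->R->C->L->H->refl->F->L'->D->R'->E->plug->D
Char 9 ('G'): step: R->1, L=3; G->plug->G->R->B->L->C->refl->A->L'->H->R'->E->plug->D
Char 10 ('H'): step: R->2, L=3; H->plug->H->R->H->L->A->refl->C->L'->B->R'->C->plug->C
Final: ciphertext=DBGHCHADDC, RIGHT=2, LEFT=3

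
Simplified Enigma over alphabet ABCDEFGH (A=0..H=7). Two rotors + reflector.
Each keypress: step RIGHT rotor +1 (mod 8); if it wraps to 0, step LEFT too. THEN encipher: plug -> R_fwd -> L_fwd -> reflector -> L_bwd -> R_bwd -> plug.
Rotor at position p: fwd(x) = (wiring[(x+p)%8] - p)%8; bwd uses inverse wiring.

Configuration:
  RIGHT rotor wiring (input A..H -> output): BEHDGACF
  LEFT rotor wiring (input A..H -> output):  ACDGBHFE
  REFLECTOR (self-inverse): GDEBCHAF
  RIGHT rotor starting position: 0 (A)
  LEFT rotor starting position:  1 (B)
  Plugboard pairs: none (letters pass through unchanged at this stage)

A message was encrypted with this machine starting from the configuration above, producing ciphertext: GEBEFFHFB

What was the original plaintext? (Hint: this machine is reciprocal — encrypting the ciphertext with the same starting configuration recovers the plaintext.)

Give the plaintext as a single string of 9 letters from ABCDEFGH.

Char 1 ('G'): step: R->1, L=1; G->plug->G->R->E->L->G->refl->A->L'->D->R'->A->plug->A
Char 2 ('E'): step: R->2, L=1; E->plug->E->R->A->L->B->refl->D->L'->G->R'->D->plug->D
Char 3 ('B'): step: R->3, L=1; B->plug->B->R->D->L->A->refl->G->L'->E->R'->H->plug->H
Char 4 ('E'): step: R->4, L=1; E->plug->E->R->F->L->E->refl->C->L'->B->R'->D->plug->D
Char 5 ('F'): step: R->5, L=1; F->plug->F->R->C->L->F->refl->H->L'->H->R'->E->plug->E
Char 6 ('F'): step: R->6, L=1; F->plug->F->R->F->L->E->refl->C->L'->B->R'->E->plug->E
Char 7 ('H'): step: R->7, L=1; H->plug->H->R->D->L->A->refl->G->L'->E->R'->E->plug->E
Char 8 ('F'): step: R->0, L->2 (L advanced); F->plug->F->R->A->L->B->refl->D->L'->E->R'->B->plug->B
Char 9 ('B'): step: R->1, L=2; B->plug->B->R->G->L->G->refl->A->L'->H->R'->E->plug->E

Answer: ADHDEEEBE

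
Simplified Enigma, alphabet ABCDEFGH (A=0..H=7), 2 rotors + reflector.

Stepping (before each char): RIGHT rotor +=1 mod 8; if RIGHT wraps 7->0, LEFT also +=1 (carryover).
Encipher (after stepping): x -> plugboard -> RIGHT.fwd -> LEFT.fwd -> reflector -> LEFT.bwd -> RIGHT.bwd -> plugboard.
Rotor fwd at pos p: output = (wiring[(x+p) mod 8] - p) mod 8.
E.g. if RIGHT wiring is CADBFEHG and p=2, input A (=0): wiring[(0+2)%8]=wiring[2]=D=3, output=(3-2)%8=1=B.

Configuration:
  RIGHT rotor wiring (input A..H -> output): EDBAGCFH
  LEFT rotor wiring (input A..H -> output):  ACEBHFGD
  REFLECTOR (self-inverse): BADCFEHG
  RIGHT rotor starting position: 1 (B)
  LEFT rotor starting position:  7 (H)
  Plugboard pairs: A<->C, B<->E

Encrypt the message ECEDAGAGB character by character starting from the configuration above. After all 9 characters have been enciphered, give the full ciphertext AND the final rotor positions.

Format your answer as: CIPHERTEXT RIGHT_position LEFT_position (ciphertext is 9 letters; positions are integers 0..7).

Char 1 ('E'): step: R->2, L=7; E->plug->B->R->G->L->G->refl->H->L'->H->R'->A->plug->C
Char 2 ('C'): step: R->3, L=7; C->plug->A->R->F->L->A->refl->B->L'->B->R'->F->plug->F
Char 3 ('E'): step: R->4, L=7; E->plug->B->R->G->L->G->refl->H->L'->H->R'->F->plug->F
Char 4 ('D'): step: R->5, L=7; D->plug->D->R->H->L->H->refl->G->L'->G->R'->E->plug->B
Char 5 ('A'): step: R->6, L=7; A->plug->C->R->G->L->G->refl->H->L'->H->R'->A->plug->C
Char 6 ('G'): step: R->7, L=7; G->plug->G->R->D->L->F->refl->E->L'->A->R'->A->plug->C
Char 7 ('A'): step: R->0, L->0 (L advanced); A->plug->C->R->B->L->C->refl->D->L'->H->R'->H->plug->H
Char 8 ('G'): step: R->1, L=0; G->plug->G->R->G->L->G->refl->H->L'->E->R'->F->plug->F
Char 9 ('B'): step: R->2, L=0; B->plug->E->R->D->L->B->refl->A->L'->A->R'->D->plug->D
Final: ciphertext=CFFBCCHFD, RIGHT=2, LEFT=0

Answer: CFFBCCHFD 2 0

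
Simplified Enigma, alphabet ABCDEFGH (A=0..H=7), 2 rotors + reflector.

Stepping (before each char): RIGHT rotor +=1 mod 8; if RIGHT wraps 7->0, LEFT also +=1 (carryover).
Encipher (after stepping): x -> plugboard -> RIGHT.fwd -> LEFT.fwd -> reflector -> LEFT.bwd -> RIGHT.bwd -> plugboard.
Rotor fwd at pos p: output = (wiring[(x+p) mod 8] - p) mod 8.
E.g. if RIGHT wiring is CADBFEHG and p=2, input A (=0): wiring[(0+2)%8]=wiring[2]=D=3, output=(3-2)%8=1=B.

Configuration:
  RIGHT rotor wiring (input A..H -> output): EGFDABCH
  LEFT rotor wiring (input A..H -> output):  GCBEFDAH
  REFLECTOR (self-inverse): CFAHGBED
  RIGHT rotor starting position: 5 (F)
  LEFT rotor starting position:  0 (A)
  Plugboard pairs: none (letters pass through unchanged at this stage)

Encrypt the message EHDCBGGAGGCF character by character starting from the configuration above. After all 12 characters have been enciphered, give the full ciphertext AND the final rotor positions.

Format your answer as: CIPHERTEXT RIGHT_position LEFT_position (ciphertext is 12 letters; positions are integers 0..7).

Answer: FABAHCAEFBDD 1 2

Derivation:
Char 1 ('E'): step: R->6, L=0; E->plug->E->R->H->L->H->refl->D->L'->F->R'->F->plug->F
Char 2 ('H'): step: R->7, L=0; H->plug->H->R->D->L->E->refl->G->L'->A->R'->A->plug->A
Char 3 ('D'): step: R->0, L->1 (L advanced); D->plug->D->R->D->L->E->refl->G->L'->G->R'->B->plug->B
Char 4 ('C'): step: R->1, L=1; C->plug->C->R->C->L->D->refl->H->L'->F->R'->A->plug->A
Char 5 ('B'): step: R->2, L=1; B->plug->B->R->B->L->A->refl->C->L'->E->R'->H->plug->H
Char 6 ('G'): step: R->3, L=1; G->plug->G->R->D->L->E->refl->G->L'->G->R'->C->plug->C
Char 7 ('G'): step: R->4, L=1; G->plug->G->R->B->L->A->refl->C->L'->E->R'->A->plug->A
Char 8 ('A'): step: R->5, L=1; A->plug->A->R->E->L->C->refl->A->L'->B->R'->E->plug->E
Char 9 ('G'): step: R->6, L=1; G->plug->G->R->C->L->D->refl->H->L'->F->R'->F->plug->F
Char 10 ('G'): step: R->7, L=1; G->plug->G->R->C->L->D->refl->H->L'->F->R'->B->plug->B
Char 11 ('C'): step: R->0, L->2 (L advanced); C->plug->C->R->F->L->F->refl->B->L'->D->R'->D->plug->D
Char 12 ('F'): step: R->1, L=2; F->plug->F->R->B->L->C->refl->A->L'->H->R'->D->plug->D
Final: ciphertext=FABAHCAEFBDD, RIGHT=1, LEFT=2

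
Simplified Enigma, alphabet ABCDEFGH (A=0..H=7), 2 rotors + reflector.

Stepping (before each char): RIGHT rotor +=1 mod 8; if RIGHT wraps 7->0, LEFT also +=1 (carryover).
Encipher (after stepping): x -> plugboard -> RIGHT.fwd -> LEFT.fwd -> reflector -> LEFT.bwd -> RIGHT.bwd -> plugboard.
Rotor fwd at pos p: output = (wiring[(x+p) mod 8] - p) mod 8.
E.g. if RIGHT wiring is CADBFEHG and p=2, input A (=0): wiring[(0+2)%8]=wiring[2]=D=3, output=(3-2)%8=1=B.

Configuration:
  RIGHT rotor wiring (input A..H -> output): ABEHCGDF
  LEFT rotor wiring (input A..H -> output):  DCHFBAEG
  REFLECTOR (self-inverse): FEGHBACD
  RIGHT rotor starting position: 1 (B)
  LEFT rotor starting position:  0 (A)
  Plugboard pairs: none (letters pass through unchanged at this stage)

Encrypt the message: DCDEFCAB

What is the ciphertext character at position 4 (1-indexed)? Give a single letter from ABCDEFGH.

Char 1 ('D'): step: R->2, L=0; D->plug->D->R->E->L->B->refl->E->L'->G->R'->G->plug->G
Char 2 ('C'): step: R->3, L=0; C->plug->C->R->D->L->F->refl->A->L'->F->R'->F->plug->F
Char 3 ('D'): step: R->4, L=0; D->plug->D->R->B->L->C->refl->G->L'->H->R'->C->plug->C
Char 4 ('E'): step: R->5, L=0; E->plug->E->R->E->L->B->refl->E->L'->G->R'->B->plug->B

B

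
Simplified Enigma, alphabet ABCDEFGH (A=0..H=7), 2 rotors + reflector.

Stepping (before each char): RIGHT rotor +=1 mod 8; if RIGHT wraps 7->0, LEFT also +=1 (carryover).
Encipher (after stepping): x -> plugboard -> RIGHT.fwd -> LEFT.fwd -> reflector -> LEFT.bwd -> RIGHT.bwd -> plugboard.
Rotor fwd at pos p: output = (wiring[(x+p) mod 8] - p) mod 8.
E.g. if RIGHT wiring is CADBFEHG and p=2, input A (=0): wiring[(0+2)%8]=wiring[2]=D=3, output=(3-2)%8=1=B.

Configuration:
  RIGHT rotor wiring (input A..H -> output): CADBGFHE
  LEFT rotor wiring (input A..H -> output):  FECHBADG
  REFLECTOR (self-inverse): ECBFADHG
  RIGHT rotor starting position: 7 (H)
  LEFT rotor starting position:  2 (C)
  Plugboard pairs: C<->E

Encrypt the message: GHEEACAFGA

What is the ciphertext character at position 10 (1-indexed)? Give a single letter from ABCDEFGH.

Char 1 ('G'): step: R->0, L->3 (L advanced); G->plug->G->R->H->L->H->refl->G->L'->B->R'->D->plug->D
Char 2 ('H'): step: R->1, L=3; H->plug->H->R->B->L->G->refl->H->L'->H->R'->A->plug->A
Char 3 ('E'): step: R->2, L=3; E->plug->C->R->E->L->D->refl->F->L'->C->R'->F->plug->F
Char 4 ('E'): step: R->3, L=3; E->plug->C->R->C->L->F->refl->D->L'->E->R'->D->plug->D
Char 5 ('A'): step: R->4, L=3; A->plug->A->R->C->L->F->refl->D->L'->E->R'->F->plug->F
Char 6 ('C'): step: R->5, L=3; C->plug->E->R->D->L->A->refl->E->L'->A->R'->A->plug->A
Char 7 ('A'): step: R->6, L=3; A->plug->A->R->B->L->G->refl->H->L'->H->R'->H->plug->H
Char 8 ('F'): step: R->7, L=3; F->plug->F->R->H->L->H->refl->G->L'->B->R'->C->plug->E
Char 9 ('G'): step: R->0, L->4 (L advanced); G->plug->G->R->H->L->D->refl->F->L'->A->R'->B->plug->B
Char 10 ('A'): step: R->1, L=4; A->plug->A->R->H->L->D->refl->F->L'->A->R'->C->plug->E

E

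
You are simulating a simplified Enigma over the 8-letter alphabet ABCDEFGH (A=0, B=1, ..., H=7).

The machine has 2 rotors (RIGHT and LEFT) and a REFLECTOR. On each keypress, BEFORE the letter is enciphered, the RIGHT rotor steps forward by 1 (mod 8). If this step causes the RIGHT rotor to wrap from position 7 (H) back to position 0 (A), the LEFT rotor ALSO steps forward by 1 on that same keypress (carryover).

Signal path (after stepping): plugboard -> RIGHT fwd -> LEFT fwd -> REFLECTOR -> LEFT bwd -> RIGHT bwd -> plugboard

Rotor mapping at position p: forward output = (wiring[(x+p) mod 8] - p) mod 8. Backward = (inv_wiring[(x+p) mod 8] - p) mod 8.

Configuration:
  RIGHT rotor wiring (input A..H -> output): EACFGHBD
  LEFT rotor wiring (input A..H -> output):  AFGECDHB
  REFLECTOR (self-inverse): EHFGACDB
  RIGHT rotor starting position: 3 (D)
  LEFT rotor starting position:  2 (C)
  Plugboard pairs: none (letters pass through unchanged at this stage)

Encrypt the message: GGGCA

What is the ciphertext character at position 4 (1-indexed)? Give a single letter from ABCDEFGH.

Char 1 ('G'): step: R->4, L=2; G->plug->G->R->G->L->G->refl->D->L'->H->R'->D->plug->D
Char 2 ('G'): step: R->5, L=2; G->plug->G->R->A->L->E->refl->A->L'->C->R'->A->plug->A
Char 3 ('G'): step: R->6, L=2; G->plug->G->R->A->L->E->refl->A->L'->C->R'->D->plug->D
Char 4 ('C'): step: R->7, L=2; C->plug->C->R->B->L->C->refl->F->L'->E->R'->A->plug->A

A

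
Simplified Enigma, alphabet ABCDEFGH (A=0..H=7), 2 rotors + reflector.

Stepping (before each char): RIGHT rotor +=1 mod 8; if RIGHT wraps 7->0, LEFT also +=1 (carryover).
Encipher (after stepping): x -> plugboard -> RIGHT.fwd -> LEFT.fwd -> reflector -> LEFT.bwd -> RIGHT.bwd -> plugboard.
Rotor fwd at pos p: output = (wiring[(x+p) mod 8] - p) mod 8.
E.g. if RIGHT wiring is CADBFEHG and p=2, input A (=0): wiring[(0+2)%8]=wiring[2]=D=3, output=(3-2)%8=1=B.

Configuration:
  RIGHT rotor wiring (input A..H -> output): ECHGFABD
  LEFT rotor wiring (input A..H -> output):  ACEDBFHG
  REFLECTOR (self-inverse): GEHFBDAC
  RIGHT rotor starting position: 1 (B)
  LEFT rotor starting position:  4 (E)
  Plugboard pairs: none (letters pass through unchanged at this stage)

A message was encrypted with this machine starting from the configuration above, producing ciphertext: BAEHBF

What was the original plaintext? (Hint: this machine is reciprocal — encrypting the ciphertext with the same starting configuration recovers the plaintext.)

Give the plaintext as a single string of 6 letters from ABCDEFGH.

Char 1 ('B'): step: R->2, L=4; B->plug->B->R->E->L->E->refl->B->L'->B->R'->F->plug->F
Char 2 ('A'): step: R->3, L=4; A->plug->A->R->D->L->C->refl->H->L'->H->R'->G->plug->G
Char 3 ('E'): step: R->4, L=4; E->plug->E->R->A->L->F->refl->D->L'->C->R'->H->plug->H
Char 4 ('H'): step: R->5, L=4; H->plug->H->R->A->L->F->refl->D->L'->C->R'->F->plug->F
Char 5 ('B'): step: R->6, L=4; B->plug->B->R->F->L->G->refl->A->L'->G->R'->C->plug->C
Char 6 ('F'): step: R->7, L=4; F->plug->F->R->G->L->A->refl->G->L'->F->R'->B->plug->B

Answer: FGHFCB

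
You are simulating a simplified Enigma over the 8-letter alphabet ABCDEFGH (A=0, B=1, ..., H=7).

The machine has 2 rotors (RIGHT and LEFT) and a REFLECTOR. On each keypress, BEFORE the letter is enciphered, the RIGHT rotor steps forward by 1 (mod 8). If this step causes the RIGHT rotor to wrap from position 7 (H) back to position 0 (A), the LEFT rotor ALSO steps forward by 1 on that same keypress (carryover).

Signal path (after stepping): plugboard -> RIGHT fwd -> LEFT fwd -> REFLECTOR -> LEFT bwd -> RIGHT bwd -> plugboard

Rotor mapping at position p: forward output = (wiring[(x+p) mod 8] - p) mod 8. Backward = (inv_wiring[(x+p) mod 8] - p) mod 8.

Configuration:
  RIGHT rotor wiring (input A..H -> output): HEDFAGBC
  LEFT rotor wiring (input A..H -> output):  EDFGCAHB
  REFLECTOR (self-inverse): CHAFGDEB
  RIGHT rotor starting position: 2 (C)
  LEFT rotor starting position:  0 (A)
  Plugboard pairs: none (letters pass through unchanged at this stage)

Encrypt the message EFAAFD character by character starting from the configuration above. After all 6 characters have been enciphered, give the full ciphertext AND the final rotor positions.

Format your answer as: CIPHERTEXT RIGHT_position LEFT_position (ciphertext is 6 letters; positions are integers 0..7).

Char 1 ('E'): step: R->3, L=0; E->plug->E->R->H->L->B->refl->H->L'->G->R'->D->plug->D
Char 2 ('F'): step: R->4, L=0; F->plug->F->R->A->L->E->refl->G->L'->D->R'->E->plug->E
Char 3 ('A'): step: R->5, L=0; A->plug->A->R->B->L->D->refl->F->L'->C->R'->D->plug->D
Char 4 ('A'): step: R->6, L=0; A->plug->A->R->D->L->G->refl->E->L'->A->R'->H->plug->H
Char 5 ('F'): step: R->7, L=0; F->plug->F->R->B->L->D->refl->F->L'->C->R'->H->plug->H
Char 6 ('D'): step: R->0, L->1 (L advanced); D->plug->D->R->F->L->G->refl->E->L'->B->R'->G->plug->G
Final: ciphertext=DEDHHG, RIGHT=0, LEFT=1

Answer: DEDHHG 0 1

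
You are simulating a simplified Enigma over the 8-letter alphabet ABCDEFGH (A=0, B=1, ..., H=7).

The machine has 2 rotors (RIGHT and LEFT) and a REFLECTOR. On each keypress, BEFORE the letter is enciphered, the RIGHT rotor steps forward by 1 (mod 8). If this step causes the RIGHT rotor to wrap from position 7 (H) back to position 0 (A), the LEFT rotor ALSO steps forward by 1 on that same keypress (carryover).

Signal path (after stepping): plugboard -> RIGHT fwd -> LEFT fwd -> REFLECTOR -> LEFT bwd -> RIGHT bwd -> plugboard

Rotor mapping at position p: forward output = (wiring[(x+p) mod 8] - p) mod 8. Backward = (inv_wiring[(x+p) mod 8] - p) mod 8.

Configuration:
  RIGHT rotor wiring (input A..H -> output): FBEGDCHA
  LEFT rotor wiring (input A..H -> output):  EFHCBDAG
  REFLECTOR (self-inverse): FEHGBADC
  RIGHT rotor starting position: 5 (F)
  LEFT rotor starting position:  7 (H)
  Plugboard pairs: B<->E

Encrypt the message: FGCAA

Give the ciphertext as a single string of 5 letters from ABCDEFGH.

Answer: GAHHG

Derivation:
Char 1 ('F'): step: R->6, L=7; F->plug->F->R->A->L->H->refl->C->L'->F->R'->G->plug->G
Char 2 ('G'): step: R->7, L=7; G->plug->G->R->D->L->A->refl->F->L'->B->R'->A->plug->A
Char 3 ('C'): step: R->0, L->0 (L advanced); C->plug->C->R->E->L->B->refl->E->L'->A->R'->H->plug->H
Char 4 ('A'): step: R->1, L=0; A->plug->A->R->A->L->E->refl->B->L'->E->R'->H->plug->H
Char 5 ('A'): step: R->2, L=0; A->plug->A->R->C->L->H->refl->C->L'->D->R'->G->plug->G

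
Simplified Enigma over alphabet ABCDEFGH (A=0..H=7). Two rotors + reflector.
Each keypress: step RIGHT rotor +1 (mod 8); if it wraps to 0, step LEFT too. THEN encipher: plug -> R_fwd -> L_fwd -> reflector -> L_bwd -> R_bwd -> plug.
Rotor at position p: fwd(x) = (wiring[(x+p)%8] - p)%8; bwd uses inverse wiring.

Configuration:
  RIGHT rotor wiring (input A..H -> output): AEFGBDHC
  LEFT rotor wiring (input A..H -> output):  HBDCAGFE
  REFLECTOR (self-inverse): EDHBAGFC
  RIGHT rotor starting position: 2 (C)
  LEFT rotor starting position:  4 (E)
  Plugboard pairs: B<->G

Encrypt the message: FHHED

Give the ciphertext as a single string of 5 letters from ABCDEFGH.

Answer: EEGHG

Derivation:
Char 1 ('F'): step: R->3, L=4; F->plug->F->R->F->L->F->refl->G->L'->H->R'->E->plug->E
Char 2 ('H'): step: R->4, L=4; H->plug->H->R->C->L->B->refl->D->L'->E->R'->E->plug->E
Char 3 ('H'): step: R->5, L=4; H->plug->H->R->E->L->D->refl->B->L'->C->R'->B->plug->G
Char 4 ('E'): step: R->6, L=4; E->plug->E->R->H->L->G->refl->F->L'->F->R'->H->plug->H
Char 5 ('D'): step: R->7, L=4; D->plug->D->R->G->L->H->refl->C->L'->B->R'->B->plug->G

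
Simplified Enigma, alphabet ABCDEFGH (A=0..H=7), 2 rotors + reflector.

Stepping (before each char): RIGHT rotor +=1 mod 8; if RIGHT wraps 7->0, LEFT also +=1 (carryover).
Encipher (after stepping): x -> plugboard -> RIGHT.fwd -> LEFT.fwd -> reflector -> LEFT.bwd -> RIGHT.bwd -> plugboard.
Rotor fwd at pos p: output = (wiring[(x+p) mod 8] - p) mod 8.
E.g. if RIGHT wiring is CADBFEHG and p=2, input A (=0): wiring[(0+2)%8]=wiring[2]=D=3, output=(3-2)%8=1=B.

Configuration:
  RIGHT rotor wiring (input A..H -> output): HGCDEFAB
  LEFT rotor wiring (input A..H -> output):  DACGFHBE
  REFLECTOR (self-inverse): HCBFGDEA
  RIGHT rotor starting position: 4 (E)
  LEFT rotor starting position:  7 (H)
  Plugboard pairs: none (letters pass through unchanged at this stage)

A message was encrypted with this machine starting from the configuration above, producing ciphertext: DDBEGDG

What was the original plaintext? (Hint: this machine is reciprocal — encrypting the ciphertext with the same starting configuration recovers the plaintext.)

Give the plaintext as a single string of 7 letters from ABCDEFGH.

Answer: HBDGEFH

Derivation:
Char 1 ('D'): step: R->5, L=7; D->plug->D->R->C->L->B->refl->C->L'->H->R'->H->plug->H
Char 2 ('D'): step: R->6, L=7; D->plug->D->R->A->L->F->refl->D->L'->D->R'->B->plug->B
Char 3 ('B'): step: R->7, L=7; B->plug->B->R->A->L->F->refl->D->L'->D->R'->D->plug->D
Char 4 ('E'): step: R->0, L->0 (L advanced); E->plug->E->R->E->L->F->refl->D->L'->A->R'->G->plug->G
Char 5 ('G'): step: R->1, L=0; G->plug->G->R->A->L->D->refl->F->L'->E->R'->E->plug->E
Char 6 ('D'): step: R->2, L=0; D->plug->D->R->D->L->G->refl->E->L'->H->R'->F->plug->F
Char 7 ('G'): step: R->3, L=0; G->plug->G->R->D->L->G->refl->E->L'->H->R'->H->plug->H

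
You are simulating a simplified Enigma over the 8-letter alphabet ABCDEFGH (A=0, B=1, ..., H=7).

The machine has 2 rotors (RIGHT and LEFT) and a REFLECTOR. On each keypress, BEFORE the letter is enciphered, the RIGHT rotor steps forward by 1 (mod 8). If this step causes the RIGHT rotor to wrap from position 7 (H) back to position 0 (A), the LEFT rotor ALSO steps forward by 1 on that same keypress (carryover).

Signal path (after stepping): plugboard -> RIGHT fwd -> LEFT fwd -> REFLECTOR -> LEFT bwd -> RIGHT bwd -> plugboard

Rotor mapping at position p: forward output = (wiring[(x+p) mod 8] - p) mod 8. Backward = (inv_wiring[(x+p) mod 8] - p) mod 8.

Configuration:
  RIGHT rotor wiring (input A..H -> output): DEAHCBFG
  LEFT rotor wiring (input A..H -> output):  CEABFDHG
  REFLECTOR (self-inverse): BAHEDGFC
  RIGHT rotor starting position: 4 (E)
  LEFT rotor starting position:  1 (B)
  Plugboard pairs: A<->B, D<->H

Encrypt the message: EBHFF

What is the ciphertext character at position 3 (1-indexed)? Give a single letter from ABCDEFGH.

Char 1 ('E'): step: R->5, L=1; E->plug->E->R->H->L->B->refl->A->L'->C->R'->G->plug->G
Char 2 ('B'): step: R->6, L=1; B->plug->A->R->H->L->B->refl->A->L'->C->R'->E->plug->E
Char 3 ('H'): step: R->7, L=1; H->plug->D->R->B->L->H->refl->C->L'->E->R'->B->plug->A

A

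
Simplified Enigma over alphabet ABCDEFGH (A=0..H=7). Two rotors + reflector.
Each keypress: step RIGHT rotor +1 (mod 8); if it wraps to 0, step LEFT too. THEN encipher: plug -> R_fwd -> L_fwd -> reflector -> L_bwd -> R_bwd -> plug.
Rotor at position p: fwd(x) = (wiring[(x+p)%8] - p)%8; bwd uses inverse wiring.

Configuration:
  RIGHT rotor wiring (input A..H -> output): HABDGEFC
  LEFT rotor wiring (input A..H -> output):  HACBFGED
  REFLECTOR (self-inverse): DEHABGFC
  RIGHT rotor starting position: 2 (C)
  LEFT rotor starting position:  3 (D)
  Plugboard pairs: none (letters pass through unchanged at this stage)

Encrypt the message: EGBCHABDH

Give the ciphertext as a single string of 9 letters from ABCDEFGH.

Char 1 ('E'): step: R->3, L=3; E->plug->E->R->H->L->H->refl->C->L'->B->R'->C->plug->C
Char 2 ('G'): step: R->4, L=3; G->plug->G->R->F->L->E->refl->B->L'->D->R'->E->plug->E
Char 3 ('B'): step: R->5, L=3; B->plug->B->R->A->L->G->refl->F->L'->G->R'->G->plug->G
Char 4 ('C'): step: R->6, L=3; C->plug->C->R->B->L->C->refl->H->L'->H->R'->A->plug->A
Char 5 ('H'): step: R->7, L=3; H->plug->H->R->G->L->F->refl->G->L'->A->R'->B->plug->B
Char 6 ('A'): step: R->0, L->4 (L advanced); A->plug->A->R->H->L->F->refl->G->L'->G->R'->E->plug->E
Char 7 ('B'): step: R->1, L=4; B->plug->B->R->A->L->B->refl->E->L'->F->R'->D->plug->D
Char 8 ('D'): step: R->2, L=4; D->plug->D->R->C->L->A->refl->D->L'->E->R'->C->plug->C
Char 9 ('H'): step: R->3, L=4; H->plug->H->R->G->L->G->refl->F->L'->H->R'->E->plug->E

Answer: CEGABEDCE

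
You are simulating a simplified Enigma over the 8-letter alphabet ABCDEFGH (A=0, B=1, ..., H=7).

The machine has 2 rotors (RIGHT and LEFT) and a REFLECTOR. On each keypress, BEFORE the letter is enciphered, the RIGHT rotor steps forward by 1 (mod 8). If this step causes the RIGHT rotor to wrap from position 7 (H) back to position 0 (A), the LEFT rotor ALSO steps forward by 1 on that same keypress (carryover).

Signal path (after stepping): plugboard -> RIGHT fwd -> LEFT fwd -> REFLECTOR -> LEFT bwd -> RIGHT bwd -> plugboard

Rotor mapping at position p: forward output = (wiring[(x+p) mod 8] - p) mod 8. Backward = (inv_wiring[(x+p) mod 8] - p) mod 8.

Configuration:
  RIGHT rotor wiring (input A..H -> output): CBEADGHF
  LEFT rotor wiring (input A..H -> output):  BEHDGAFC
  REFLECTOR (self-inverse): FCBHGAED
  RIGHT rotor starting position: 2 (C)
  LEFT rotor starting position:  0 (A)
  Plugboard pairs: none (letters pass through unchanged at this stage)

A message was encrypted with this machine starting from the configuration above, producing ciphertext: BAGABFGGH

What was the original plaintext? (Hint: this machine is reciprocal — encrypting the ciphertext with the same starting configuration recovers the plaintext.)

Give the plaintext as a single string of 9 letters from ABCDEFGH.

Char 1 ('B'): step: R->3, L=0; B->plug->B->R->A->L->B->refl->C->L'->H->R'->F->plug->F
Char 2 ('A'): step: R->4, L=0; A->plug->A->R->H->L->C->refl->B->L'->A->R'->G->plug->G
Char 3 ('G'): step: R->5, L=0; G->plug->G->R->D->L->D->refl->H->L'->C->R'->B->plug->B
Char 4 ('A'): step: R->6, L=0; A->plug->A->R->B->L->E->refl->G->L'->E->R'->C->plug->C
Char 5 ('B'): step: R->7, L=0; B->plug->B->R->D->L->D->refl->H->L'->C->R'->C->plug->C
Char 6 ('F'): step: R->0, L->1 (L advanced); F->plug->F->R->G->L->B->refl->C->L'->C->R'->A->plug->A
Char 7 ('G'): step: R->1, L=1; G->plug->G->R->E->L->H->refl->D->L'->A->R'->A->plug->A
Char 8 ('G'): step: R->2, L=1; G->plug->G->R->A->L->D->refl->H->L'->E->R'->D->plug->D
Char 9 ('H'): step: R->3, L=1; H->plug->H->R->B->L->G->refl->E->L'->F->R'->A->plug->A

Answer: FGBCCAADA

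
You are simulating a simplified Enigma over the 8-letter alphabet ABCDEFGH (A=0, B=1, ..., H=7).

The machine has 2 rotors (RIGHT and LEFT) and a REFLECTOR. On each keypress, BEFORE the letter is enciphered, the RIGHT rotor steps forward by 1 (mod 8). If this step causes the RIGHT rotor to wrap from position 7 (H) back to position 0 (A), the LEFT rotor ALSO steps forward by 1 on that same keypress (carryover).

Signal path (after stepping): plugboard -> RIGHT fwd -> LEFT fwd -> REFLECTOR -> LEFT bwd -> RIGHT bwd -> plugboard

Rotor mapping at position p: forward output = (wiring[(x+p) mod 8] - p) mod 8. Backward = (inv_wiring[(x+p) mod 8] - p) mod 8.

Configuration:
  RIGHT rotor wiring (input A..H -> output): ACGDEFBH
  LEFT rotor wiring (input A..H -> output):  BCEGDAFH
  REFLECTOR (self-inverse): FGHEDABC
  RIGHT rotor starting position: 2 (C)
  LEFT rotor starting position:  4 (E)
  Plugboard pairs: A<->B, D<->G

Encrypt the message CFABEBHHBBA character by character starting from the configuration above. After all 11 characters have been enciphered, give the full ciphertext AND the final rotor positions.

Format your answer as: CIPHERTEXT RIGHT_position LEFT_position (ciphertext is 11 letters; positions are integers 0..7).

Answer: FEDADGDGHGF 5 5

Derivation:
Char 1 ('C'): step: R->3, L=4; C->plug->C->R->C->L->B->refl->G->L'->F->R'->F->plug->F
Char 2 ('F'): step: R->4, L=4; F->plug->F->R->G->L->A->refl->F->L'->E->R'->E->plug->E
Char 3 ('A'): step: R->5, L=4; A->plug->B->R->E->L->F->refl->A->L'->G->R'->G->plug->D
Char 4 ('B'): step: R->6, L=4; B->plug->A->R->D->L->D->refl->E->L'->B->R'->B->plug->A
Char 5 ('E'): step: R->7, L=4; E->plug->E->R->E->L->F->refl->A->L'->G->R'->G->plug->D
Char 6 ('B'): step: R->0, L->5 (L advanced); B->plug->A->R->A->L->D->refl->E->L'->D->R'->D->plug->G
Char 7 ('H'): step: R->1, L=5; H->plug->H->R->H->L->G->refl->B->L'->G->R'->G->plug->D
Char 8 ('H'): step: R->2, L=5; H->plug->H->R->A->L->D->refl->E->L'->D->R'->D->plug->G
Char 9 ('B'): step: R->3, L=5; B->plug->A->R->A->L->D->refl->E->L'->D->R'->H->plug->H
Char 10 ('B'): step: R->4, L=5; B->plug->A->R->A->L->D->refl->E->L'->D->R'->D->plug->G
Char 11 ('A'): step: R->5, L=5; A->plug->B->R->E->L->F->refl->A->L'->B->R'->F->plug->F
Final: ciphertext=FEDADGDGHGF, RIGHT=5, LEFT=5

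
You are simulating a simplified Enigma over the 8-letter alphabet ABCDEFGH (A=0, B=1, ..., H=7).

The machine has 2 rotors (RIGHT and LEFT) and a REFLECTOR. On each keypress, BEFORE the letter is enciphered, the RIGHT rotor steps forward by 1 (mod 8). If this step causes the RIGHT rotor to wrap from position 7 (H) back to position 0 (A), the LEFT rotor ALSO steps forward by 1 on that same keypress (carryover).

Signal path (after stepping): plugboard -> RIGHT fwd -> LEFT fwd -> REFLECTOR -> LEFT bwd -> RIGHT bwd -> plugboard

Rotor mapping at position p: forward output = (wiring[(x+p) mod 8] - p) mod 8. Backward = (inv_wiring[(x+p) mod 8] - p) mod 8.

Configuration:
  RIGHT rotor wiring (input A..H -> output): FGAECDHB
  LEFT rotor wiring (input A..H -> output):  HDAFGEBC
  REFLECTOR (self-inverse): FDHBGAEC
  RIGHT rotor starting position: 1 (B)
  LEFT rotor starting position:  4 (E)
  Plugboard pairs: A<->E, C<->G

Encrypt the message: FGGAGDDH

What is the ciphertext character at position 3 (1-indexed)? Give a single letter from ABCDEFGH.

Char 1 ('F'): step: R->2, L=4; F->plug->F->R->H->L->B->refl->D->L'->E->R'->H->plug->H
Char 2 ('G'): step: R->3, L=4; G->plug->C->R->A->L->C->refl->H->L'->F->R'->H->plug->H
Char 3 ('G'): step: R->4, L=4; G->plug->C->R->D->L->G->refl->E->L'->G->R'->A->plug->E

E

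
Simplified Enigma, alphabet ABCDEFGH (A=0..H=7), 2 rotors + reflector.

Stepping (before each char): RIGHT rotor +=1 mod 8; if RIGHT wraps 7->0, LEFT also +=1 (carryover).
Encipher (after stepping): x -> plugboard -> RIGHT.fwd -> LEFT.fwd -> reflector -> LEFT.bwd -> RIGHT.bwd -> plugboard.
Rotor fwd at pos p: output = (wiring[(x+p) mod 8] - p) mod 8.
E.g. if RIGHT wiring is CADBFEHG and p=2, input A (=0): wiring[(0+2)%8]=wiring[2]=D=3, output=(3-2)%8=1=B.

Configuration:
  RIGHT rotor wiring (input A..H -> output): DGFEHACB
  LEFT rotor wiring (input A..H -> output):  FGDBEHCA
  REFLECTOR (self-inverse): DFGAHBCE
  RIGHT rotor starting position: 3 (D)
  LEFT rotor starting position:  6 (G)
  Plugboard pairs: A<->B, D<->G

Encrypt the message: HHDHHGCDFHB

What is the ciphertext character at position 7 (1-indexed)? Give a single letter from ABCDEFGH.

Char 1 ('H'): step: R->4, L=6; H->plug->H->R->A->L->E->refl->H->L'->C->R'->F->plug->F
Char 2 ('H'): step: R->5, L=6; H->plug->H->R->C->L->H->refl->E->L'->A->R'->F->plug->F
Char 3 ('D'): step: R->6, L=6; D->plug->G->R->B->L->C->refl->G->L'->G->R'->F->plug->F
Char 4 ('H'): step: R->7, L=6; H->plug->H->R->D->L->A->refl->D->L'->F->R'->E->plug->E
Char 5 ('H'): step: R->0, L->7 (L advanced); H->plug->H->R->B->L->G->refl->C->L'->E->R'->D->plug->G
Char 6 ('G'): step: R->1, L=7; G->plug->D->R->G->L->A->refl->D->L'->H->R'->E->plug->E
Char 7 ('C'): step: R->2, L=7; C->plug->C->R->F->L->F->refl->B->L'->A->R'->E->plug->E

E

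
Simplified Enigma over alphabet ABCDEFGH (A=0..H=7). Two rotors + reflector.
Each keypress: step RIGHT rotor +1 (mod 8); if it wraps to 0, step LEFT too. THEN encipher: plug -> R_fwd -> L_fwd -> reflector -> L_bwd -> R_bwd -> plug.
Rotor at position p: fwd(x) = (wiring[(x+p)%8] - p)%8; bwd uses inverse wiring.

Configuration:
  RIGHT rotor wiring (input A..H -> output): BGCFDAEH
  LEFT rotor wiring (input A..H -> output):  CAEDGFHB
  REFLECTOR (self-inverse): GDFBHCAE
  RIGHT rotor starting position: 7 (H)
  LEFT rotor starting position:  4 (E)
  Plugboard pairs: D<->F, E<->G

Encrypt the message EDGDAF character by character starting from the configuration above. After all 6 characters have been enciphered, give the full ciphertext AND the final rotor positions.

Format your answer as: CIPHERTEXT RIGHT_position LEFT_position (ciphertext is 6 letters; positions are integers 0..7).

Char 1 ('E'): step: R->0, L->5 (L advanced); E->plug->G->R->E->L->D->refl->B->L'->H->R'->H->plug->H
Char 2 ('D'): step: R->1, L=5; D->plug->F->R->D->L->F->refl->C->L'->B->R'->B->plug->B
Char 3 ('G'): step: R->2, L=5; G->plug->E->R->C->L->E->refl->H->L'->F->R'->F->plug->D
Char 4 ('D'): step: R->3, L=5; D->plug->F->R->G->L->G->refl->A->L'->A->R'->B->plug->B
Char 5 ('A'): step: R->4, L=5; A->plug->A->R->H->L->B->refl->D->L'->E->R'->B->plug->B
Char 6 ('F'): step: R->5, L=5; F->plug->D->R->E->L->D->refl->B->L'->H->R'->B->plug->B
Final: ciphertext=HBDBBB, RIGHT=5, LEFT=5

Answer: HBDBBB 5 5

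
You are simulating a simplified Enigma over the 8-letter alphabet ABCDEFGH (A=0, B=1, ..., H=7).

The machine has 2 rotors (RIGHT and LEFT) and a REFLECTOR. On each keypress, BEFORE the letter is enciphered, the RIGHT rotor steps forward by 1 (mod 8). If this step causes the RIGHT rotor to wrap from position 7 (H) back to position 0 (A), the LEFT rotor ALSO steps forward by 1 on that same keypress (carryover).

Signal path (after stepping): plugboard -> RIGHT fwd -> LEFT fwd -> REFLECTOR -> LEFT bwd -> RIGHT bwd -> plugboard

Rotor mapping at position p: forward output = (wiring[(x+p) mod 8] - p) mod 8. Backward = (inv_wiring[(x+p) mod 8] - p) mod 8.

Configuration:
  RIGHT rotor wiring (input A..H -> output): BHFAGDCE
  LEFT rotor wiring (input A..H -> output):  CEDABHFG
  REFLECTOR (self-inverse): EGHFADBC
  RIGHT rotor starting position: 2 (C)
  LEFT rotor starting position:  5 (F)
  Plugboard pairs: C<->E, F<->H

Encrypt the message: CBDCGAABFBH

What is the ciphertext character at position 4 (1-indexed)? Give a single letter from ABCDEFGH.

Char 1 ('C'): step: R->3, L=5; C->plug->E->R->B->L->A->refl->E->L'->H->R'->D->plug->D
Char 2 ('B'): step: R->4, L=5; B->plug->B->R->H->L->E->refl->A->L'->B->R'->G->plug->G
Char 3 ('D'): step: R->5, L=5; D->plug->D->R->E->L->H->refl->C->L'->A->R'->F->plug->H
Char 4 ('C'): step: R->6, L=5; C->plug->E->R->H->L->E->refl->A->L'->B->R'->D->plug->D

D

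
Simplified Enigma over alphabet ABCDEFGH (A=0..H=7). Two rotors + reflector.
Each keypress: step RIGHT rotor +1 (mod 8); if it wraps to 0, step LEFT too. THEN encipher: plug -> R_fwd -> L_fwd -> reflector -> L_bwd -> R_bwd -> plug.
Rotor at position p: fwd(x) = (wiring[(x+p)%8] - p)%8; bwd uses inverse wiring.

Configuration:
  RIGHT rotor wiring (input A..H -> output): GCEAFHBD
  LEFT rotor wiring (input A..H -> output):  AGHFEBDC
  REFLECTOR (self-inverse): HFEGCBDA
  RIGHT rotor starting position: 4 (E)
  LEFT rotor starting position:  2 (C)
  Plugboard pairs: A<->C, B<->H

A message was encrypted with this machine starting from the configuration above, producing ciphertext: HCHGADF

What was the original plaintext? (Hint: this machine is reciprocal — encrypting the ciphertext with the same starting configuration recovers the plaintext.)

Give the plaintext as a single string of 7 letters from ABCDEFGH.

Answer: BHBEFFA

Derivation:
Char 1 ('H'): step: R->5, L=2; H->plug->B->R->E->L->B->refl->F->L'->A->R'->H->plug->B
Char 2 ('C'): step: R->6, L=2; C->plug->A->R->D->L->H->refl->A->L'->F->R'->B->plug->H
Char 3 ('H'): step: R->7, L=2; H->plug->B->R->H->L->E->refl->C->L'->C->R'->H->plug->B
Char 4 ('G'): step: R->0, L->3 (L advanced); G->plug->G->R->B->L->B->refl->F->L'->F->R'->E->plug->E
Char 5 ('A'): step: R->1, L=3; A->plug->C->R->H->L->E->refl->C->L'->A->R'->F->plug->F
Char 6 ('D'): step: R->2, L=3; D->plug->D->R->F->L->F->refl->B->L'->B->R'->F->plug->F
Char 7 ('F'): step: R->3, L=3; F->plug->F->R->D->L->A->refl->H->L'->E->R'->C->plug->A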